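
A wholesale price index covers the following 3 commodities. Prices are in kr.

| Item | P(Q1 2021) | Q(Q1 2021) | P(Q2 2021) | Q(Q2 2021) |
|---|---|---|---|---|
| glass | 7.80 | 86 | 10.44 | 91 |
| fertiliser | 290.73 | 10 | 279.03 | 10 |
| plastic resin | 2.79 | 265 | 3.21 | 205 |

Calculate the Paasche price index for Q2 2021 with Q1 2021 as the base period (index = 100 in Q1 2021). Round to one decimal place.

Paasche price index uses current-period quantities as weights.
ΣP(Q2 2021)·Q(Q2 2021) = 10.44×91 + 279.03×10 + 3.21×205 = 950.04 + 2790.3 + 658.05 = 4398.39
ΣP(Q1 2021)·Q(Q2 2021) = 7.80×91 + 290.73×10 + 2.79×205 = 709.8 + 2907.3 + 571.95 = 4189.05
Index = 4398.39 / 4189.05 × 100 = 104.9973

105.0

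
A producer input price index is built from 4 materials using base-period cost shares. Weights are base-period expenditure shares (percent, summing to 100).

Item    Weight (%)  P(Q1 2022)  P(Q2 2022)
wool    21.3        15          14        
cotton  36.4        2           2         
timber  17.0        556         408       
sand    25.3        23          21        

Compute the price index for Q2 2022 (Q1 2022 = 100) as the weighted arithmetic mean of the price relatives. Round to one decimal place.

91.9

wool: 21.3 × (14/15) = 21.3 × 0.933333 = 19.8800
cotton: 36.4 × (2/2) = 36.4 × 1.000000 = 36.4000
timber: 17.0 × (408/556) = 17.0 × 0.733813 = 12.4748
sand: 25.3 × (21/23) = 25.3 × 0.913043 = 23.1000
Index = Σ wᵢ·(p₁ᵢ/p₀ᵢ) = 19.8800 + 36.4000 + 12.4748 + 23.1000 = 91.8548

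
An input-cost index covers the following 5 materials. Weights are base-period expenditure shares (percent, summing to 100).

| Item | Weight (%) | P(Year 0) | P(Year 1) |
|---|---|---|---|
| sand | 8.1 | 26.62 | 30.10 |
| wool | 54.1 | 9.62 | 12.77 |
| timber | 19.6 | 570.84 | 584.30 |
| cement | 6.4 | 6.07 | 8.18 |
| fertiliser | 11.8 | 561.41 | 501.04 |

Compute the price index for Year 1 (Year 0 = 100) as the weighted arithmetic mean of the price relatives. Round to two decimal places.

120.19

sand: 8.1 × (30.10/26.62) = 8.1 × 1.130729 = 9.1589
wool: 54.1 × (12.77/9.62) = 54.1 × 1.327443 = 71.8147
timber: 19.6 × (584.30/570.84) = 19.6 × 1.023579 = 20.0622
cement: 6.4 × (8.18/6.07) = 6.4 × 1.347611 = 8.6247
fertiliser: 11.8 × (501.04/561.41) = 11.8 × 0.892467 = 10.5311
Index = Σ wᵢ·(p₁ᵢ/p₀ᵢ) = 9.1589 + 71.8147 + 20.0622 + 8.6247 + 10.5311 = 120.1915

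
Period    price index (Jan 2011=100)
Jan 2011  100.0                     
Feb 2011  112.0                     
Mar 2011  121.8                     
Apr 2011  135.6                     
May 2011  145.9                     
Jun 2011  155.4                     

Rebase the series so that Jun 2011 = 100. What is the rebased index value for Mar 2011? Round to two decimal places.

Rebased(Mar 2011) = 121.8 / 155.4 × 100 = 78.3784

78.38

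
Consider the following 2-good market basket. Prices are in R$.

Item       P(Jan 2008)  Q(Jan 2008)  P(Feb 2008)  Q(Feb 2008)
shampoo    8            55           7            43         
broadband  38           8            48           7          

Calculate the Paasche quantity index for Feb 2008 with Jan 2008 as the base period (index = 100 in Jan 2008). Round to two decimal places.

Paasche quantity index uses current-period prices as weights.
ΣP(Feb 2008)·Q(Feb 2008) = 7×43 + 48×7 = 301 + 336 = 637
ΣP(Feb 2008)·Q(Jan 2008) = 7×55 + 48×8 = 385 + 384 = 769
Index = 637 / 769 × 100 = 82.8349

82.83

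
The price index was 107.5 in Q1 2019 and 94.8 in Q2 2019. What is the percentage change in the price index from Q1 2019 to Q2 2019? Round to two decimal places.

Change = (94.8 − 107.5) / 107.5 × 100
       = -12.7 / 107.5 × 100 = -11.8140%

-11.81%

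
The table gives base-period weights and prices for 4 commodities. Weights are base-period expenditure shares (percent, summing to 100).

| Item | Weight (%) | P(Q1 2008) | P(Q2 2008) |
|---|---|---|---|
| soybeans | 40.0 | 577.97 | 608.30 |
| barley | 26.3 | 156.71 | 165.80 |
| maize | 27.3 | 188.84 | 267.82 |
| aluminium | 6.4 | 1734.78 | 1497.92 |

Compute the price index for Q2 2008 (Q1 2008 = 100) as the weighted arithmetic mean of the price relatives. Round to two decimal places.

114.17

soybeans: 40.0 × (608.30/577.97) = 40.0 × 1.052477 = 42.0991
barley: 26.3 × (165.80/156.71) = 26.3 × 1.058005 = 27.8255
maize: 27.3 × (267.82/188.84) = 27.3 × 1.418238 = 38.7179
aluminium: 6.4 × (1497.92/1734.78) = 6.4 × 0.863464 = 5.5262
Index = Σ wᵢ·(p₁ᵢ/p₀ᵢ) = 42.0991 + 27.8255 + 38.7179 + 5.5262 = 114.1687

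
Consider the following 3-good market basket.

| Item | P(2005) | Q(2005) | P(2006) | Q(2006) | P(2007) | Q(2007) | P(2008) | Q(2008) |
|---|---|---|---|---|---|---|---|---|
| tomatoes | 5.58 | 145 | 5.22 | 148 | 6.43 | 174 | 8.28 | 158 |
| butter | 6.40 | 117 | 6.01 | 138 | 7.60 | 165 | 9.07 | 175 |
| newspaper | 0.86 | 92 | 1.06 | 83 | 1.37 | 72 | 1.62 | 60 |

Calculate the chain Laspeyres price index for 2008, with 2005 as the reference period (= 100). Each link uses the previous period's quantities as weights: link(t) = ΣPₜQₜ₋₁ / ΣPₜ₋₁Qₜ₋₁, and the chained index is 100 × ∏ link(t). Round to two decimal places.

147.09

Link 2005→2006:
ΣP(2006)Q(2005) = 5.22×145 + 6.01×117 + 1.06×92 = 756.9 + 703.17 + 97.52 = 1557.59
ΣP(2005)Q(2005) = 5.58×145 + 6.40×117 + 0.86×92 = 809.1 + 748.8 + 79.12 = 1637.02
link = 1557.59/1637.02 = 0.951479
Link 2006→2007:
ΣP(2007)Q(2006) = 6.43×148 + 7.60×138 + 1.37×83 = 951.64 + 1048.8 + 113.71 = 2114.15
ΣP(2006)Q(2006) = 5.22×148 + 6.01×138 + 1.06×83 = 772.56 + 829.38 + 87.98 = 1689.92
link = 2114.15/1689.92 = 1.251036
Link 2007→2008:
ΣP(2008)Q(2007) = 8.28×174 + 9.07×165 + 1.62×72 = 1440.72 + 1496.55 + 116.64 = 3053.91
ΣP(2007)Q(2007) = 6.43×174 + 7.60×165 + 1.37×72 = 1118.82 + 1254 + 98.64 = 2471.46
link = 3053.91/2471.46 = 1.235670
Chained index = 100 × 0.951479 × 1.251036 × 1.235670 = 147.0860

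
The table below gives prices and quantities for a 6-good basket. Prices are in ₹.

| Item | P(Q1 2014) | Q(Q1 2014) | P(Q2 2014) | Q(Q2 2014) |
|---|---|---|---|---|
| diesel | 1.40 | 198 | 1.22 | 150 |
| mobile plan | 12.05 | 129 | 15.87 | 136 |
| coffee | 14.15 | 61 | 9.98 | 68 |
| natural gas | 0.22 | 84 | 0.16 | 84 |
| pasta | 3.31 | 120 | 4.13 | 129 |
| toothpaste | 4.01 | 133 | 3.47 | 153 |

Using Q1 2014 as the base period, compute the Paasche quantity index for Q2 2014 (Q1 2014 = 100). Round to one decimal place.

105.9

Paasche quantity index uses current-period prices as weights.
ΣP(Q2 2014)·Q(Q2 2014) = 1.22×150 + 15.87×136 + 9.98×68 + 0.16×84 + 4.13×129 + 3.47×153 = 183 + 2158.32 + 678.64 + 13.44 + 532.77 + 530.91 = 4097.08
ΣP(Q2 2014)·Q(Q1 2014) = 1.22×198 + 15.87×129 + 9.98×61 + 0.16×84 + 4.13×120 + 3.47×133 = 241.56 + 2047.23 + 608.78 + 13.44 + 495.6 + 461.51 = 3868.12
Index = 4097.08 / 3868.12 × 100 = 105.9192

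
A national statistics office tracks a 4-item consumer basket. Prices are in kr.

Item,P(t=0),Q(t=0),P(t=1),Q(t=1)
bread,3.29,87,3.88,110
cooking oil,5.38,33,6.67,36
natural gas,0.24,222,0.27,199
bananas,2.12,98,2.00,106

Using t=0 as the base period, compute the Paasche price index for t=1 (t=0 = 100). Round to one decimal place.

112.6

Paasche price index uses current-period quantities as weights.
ΣP(t=1)·Q(t=1) = 3.88×110 + 6.67×36 + 0.27×199 + 2.00×106 = 426.8 + 240.12 + 53.73 + 212 = 932.65
ΣP(t=0)·Q(t=1) = 3.29×110 + 5.38×36 + 0.24×199 + 2.12×106 = 361.9 + 193.68 + 47.76 + 224.72 = 828.06
Index = 932.65 / 828.06 × 100 = 112.6307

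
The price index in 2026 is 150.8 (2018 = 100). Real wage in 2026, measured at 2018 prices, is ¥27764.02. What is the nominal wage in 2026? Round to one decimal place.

Nominal = Real × (Index/100) = 27764.02 × (150.8/100)
        = 27764.02 × 1.508 = 41868.1422

41868.1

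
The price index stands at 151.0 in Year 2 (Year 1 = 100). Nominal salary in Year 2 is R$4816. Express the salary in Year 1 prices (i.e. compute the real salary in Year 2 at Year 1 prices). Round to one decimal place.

Real = Nominal ÷ (Index/100) = 4816 ÷ (151.0/100)
     = 4816 ÷ 1.510 = 3189.4040

3189.4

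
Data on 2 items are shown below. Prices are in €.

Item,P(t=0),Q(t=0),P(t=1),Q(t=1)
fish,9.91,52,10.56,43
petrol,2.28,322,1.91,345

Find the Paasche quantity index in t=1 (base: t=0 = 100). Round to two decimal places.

95.61

Paasche quantity index uses current-period prices as weights.
ΣP(t=1)·Q(t=1) = 10.56×43 + 1.91×345 = 454.08 + 658.95 = 1113.03
ΣP(t=1)·Q(t=0) = 10.56×52 + 1.91×322 = 549.12 + 615.02 = 1164.14
Index = 1113.03 / 1164.14 × 100 = 95.6096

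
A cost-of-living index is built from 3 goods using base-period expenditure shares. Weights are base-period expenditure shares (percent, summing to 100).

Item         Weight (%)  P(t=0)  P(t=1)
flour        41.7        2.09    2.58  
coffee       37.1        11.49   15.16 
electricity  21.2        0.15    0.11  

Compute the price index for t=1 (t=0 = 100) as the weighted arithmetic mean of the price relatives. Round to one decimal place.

116.0

flour: 41.7 × (2.58/2.09) = 41.7 × 1.234450 = 51.4766
coffee: 37.1 × (15.16/11.49) = 37.1 × 1.319408 = 48.9500
electricity: 21.2 × (0.11/0.15) = 21.2 × 0.733333 = 15.5467
Index = Σ wᵢ·(p₁ᵢ/p₀ᵢ) = 51.4766 + 48.9500 + 15.5467 = 115.9733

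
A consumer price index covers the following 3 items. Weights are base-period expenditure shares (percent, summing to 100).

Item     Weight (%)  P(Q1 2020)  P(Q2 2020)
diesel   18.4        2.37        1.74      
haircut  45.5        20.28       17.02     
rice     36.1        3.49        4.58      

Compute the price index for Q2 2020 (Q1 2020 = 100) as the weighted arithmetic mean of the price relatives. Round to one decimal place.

diesel: 18.4 × (1.74/2.37) = 18.4 × 0.734177 = 13.5089
haircut: 45.5 × (17.02/20.28) = 45.5 × 0.839250 = 38.1859
rice: 36.1 × (4.58/3.49) = 36.1 × 1.312321 = 47.3748
Index = Σ wᵢ·(p₁ᵢ/p₀ᵢ) = 13.5089 + 38.1859 + 47.3748 = 99.0695

99.1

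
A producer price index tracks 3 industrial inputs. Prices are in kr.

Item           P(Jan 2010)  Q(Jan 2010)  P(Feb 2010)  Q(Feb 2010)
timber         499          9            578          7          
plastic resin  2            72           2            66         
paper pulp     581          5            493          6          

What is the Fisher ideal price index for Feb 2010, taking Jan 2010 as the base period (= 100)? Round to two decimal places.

Laspeyres component (base-period weights):
ΣP(Feb 2010)Q(Jan 2010) = 578×9 + 2×72 + 493×5 = 5202 + 144 + 2465 = 7811
ΣP(Jan 2010)Q(Jan 2010) = 499×9 + 2×72 + 581×5 = 4491 + 144 + 2905 = 7540
L = 7811 / 7540 × 100 = 103.5942
Paasche component (current-period weights):
ΣP(Feb 2010)Q(Feb 2010) = 578×7 + 2×66 + 493×6 = 4046 + 132 + 2958 = 7136
ΣP(Jan 2010)Q(Feb 2010) = 499×7 + 2×66 + 581×6 = 3493 + 132 + 3486 = 7111
P = 7136 / 7111 × 100 = 100.3516
Fisher = √(L × P) = √(103.5942 × 100.3516) = 101.9600

101.96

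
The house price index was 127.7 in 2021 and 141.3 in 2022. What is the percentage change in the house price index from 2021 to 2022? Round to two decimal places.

10.65%

Change = (141.3 − 127.7) / 127.7 × 100
       = 13.6 / 127.7 × 100 = 10.6500%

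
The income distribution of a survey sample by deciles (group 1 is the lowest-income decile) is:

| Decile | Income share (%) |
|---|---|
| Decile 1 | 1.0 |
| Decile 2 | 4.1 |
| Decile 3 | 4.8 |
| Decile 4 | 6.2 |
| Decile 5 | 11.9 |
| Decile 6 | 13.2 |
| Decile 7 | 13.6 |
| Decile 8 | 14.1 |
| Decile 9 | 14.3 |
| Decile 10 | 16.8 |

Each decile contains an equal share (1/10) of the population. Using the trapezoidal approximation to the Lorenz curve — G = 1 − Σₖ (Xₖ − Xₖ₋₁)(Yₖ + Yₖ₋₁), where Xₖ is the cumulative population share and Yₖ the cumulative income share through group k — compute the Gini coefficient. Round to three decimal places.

Cumulative income shares Yₖ: 0.0100, 0.0510, 0.0990, 0.1610, 0.2800, 0.4120, 0.5480, 0.6890, 0.8320, 1.0000
Σ (Xₖ−Xₖ₋₁)(Yₖ+Yₖ₋₁) = (1/10)(0.0100+0.0000) + (1/10)(0.0510+0.0100) + (1/10)(0.0990+0.0510) + (1/10)(0.1610+0.0990) + (1/10)(0.2800+0.1610) + (1/10)(0.4120+0.2800) + (1/10)(0.5480+0.4120) + (1/10)(0.6890+0.5480) + (1/10)(0.8320+0.6890) + (1/10)(1.0000+0.8320)
  = 0.0010 + 0.0061 + 0.0150 + 0.0260 + 0.0441 + 0.0692 + 0.0960 + 0.1237 + 0.1521 + 0.1832 = 0.7164
G = 1 − 0.7164 = 0.2836

0.284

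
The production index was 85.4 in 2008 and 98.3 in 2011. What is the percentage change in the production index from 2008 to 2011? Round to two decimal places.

Change = (98.3 − 85.4) / 85.4 × 100
       = 12.9 / 85.4 × 100 = 15.1054%

15.11%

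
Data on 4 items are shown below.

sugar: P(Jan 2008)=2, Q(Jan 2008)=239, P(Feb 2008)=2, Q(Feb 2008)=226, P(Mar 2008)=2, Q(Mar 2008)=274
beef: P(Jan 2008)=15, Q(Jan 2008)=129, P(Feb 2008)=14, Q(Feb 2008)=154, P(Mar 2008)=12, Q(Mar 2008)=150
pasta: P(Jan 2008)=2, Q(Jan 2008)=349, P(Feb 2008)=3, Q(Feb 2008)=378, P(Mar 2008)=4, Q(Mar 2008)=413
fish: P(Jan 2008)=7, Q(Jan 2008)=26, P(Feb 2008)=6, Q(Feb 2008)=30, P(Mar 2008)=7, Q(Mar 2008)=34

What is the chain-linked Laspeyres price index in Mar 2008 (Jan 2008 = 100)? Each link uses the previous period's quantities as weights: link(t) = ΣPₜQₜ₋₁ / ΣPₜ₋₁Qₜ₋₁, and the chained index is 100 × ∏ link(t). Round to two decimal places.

Link Jan 2008→Feb 2008:
ΣP(Feb 2008)Q(Jan 2008) = 2×239 + 14×129 + 3×349 + 6×26 = 478 + 1806 + 1047 + 156 = 3487
ΣP(Jan 2008)Q(Jan 2008) = 2×239 + 15×129 + 2×349 + 7×26 = 478 + 1935 + 698 + 182 = 3293
link = 3487/3293 = 1.058913
Link Feb 2008→Mar 2008:
ΣP(Mar 2008)Q(Feb 2008) = 2×226 + 12×154 + 4×378 + 7×30 = 452 + 1848 + 1512 + 210 = 4022
ΣP(Feb 2008)Q(Feb 2008) = 2×226 + 14×154 + 3×378 + 6×30 = 452 + 2156 + 1134 + 180 = 3922
link = 4022/3922 = 1.025497
Chained index = 100 × 1.058913 × 1.025497 = 108.5912

108.59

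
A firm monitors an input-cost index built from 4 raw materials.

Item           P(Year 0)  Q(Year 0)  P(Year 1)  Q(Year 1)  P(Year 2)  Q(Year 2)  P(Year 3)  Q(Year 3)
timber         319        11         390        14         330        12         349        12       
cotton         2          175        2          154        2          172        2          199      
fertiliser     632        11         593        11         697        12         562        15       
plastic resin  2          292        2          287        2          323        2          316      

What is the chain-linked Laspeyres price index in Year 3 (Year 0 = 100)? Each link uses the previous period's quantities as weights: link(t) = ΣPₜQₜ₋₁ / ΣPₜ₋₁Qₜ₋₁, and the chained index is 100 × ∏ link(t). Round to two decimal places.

Link Year 0→Year 1:
ΣP(Year 1)Q(Year 0) = 390×11 + 2×175 + 593×11 + 2×292 = 4290 + 350 + 6523 + 584 = 11747
ΣP(Year 0)Q(Year 0) = 319×11 + 2×175 + 632×11 + 2×292 = 3509 + 350 + 6952 + 584 = 11395
link = 11747/11395 = 1.030891
Link Year 1→Year 2:
ΣP(Year 2)Q(Year 1) = 330×14 + 2×154 + 697×11 + 2×287 = 4620 + 308 + 7667 + 574 = 13169
ΣP(Year 1)Q(Year 1) = 390×14 + 2×154 + 593×11 + 2×287 = 5460 + 308 + 6523 + 574 = 12865
link = 13169/12865 = 1.023630
Link Year 2→Year 3:
ΣP(Year 3)Q(Year 2) = 349×12 + 2×172 + 562×12 + 2×323 = 4188 + 344 + 6744 + 646 = 11922
ΣP(Year 2)Q(Year 2) = 330×12 + 2×172 + 697×12 + 2×323 = 3960 + 344 + 8364 + 646 = 13314
link = 11922/13314 = 0.895448
Chained index = 100 × 1.030891 × 1.023630 × 0.895448 = 94.4923

94.49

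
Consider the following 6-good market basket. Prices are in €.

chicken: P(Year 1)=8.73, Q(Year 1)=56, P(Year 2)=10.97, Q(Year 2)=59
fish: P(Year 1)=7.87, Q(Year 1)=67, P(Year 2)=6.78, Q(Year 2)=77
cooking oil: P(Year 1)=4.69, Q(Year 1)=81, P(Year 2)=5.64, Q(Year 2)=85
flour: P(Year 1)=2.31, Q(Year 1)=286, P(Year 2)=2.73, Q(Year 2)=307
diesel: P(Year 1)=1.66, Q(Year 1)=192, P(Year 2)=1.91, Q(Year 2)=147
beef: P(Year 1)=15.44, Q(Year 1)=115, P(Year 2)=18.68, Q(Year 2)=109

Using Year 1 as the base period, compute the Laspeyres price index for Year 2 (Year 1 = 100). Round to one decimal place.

116.1

Laspeyres price index uses base-period quantities as weights.
ΣP(Year 2)·Q(Year 1) = 10.97×56 + 6.78×67 + 5.64×81 + 2.73×286 + 1.91×192 + 18.68×115 = 614.32 + 454.26 + 456.84 + 780.78 + 366.72 + 2148.2 = 4821.12
ΣP(Year 1)·Q(Year 1) = 8.73×56 + 7.87×67 + 4.69×81 + 2.31×286 + 1.66×192 + 15.44×115 = 488.88 + 527.29 + 379.89 + 660.66 + 318.72 + 1775.6 = 4151.04
Index = 4821.12 / 4151.04 × 100 = 116.1425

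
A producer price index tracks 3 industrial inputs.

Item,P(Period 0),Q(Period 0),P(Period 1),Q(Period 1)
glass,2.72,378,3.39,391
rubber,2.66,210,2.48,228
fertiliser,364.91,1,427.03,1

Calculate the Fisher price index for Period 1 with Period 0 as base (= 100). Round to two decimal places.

114.07

Laspeyres component (base-period weights):
ΣP(Period 1)Q(Period 0) = 3.39×378 + 2.48×210 + 427.03×1 = 1281.42 + 520.8 + 427.03 = 2229.25
ΣP(Period 0)Q(Period 0) = 2.72×378 + 2.66×210 + 364.91×1 = 1028.16 + 558.6 + 364.91 = 1951.67
L = 2229.25 / 1951.67 × 100 = 114.2227
Paasche component (current-period weights):
ΣP(Period 1)Q(Period 1) = 3.39×391 + 2.48×228 + 427.03×1 = 1325.49 + 565.44 + 427.03 = 2317.96
ΣP(Period 0)Q(Period 1) = 2.72×391 + 2.66×228 + 364.91×1 = 1063.52 + 606.48 + 364.91 = 2034.91
P = 2317.96 / 2034.91 × 100 = 113.9097
Fisher = √(L × P) = √(114.2227 × 113.9097) = 114.0661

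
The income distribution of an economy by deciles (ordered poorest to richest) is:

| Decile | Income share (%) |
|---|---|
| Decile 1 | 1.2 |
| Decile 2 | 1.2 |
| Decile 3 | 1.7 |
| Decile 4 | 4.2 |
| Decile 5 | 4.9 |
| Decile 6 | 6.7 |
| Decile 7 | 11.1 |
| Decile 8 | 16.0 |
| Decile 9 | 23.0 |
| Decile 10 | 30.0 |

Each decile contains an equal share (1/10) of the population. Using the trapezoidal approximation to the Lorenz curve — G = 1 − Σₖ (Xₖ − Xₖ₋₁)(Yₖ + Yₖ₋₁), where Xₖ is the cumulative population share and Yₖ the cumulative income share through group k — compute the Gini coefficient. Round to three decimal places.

Cumulative income shares Yₖ: 0.0120, 0.0240, 0.0410, 0.0830, 0.1320, 0.1990, 0.3100, 0.4700, 0.7000, 1.0000
Σ (Xₖ−Xₖ₋₁)(Yₖ+Yₖ₋₁) = (1/10)(0.0120+0.0000) + (1/10)(0.0240+0.0120) + (1/10)(0.0410+0.0240) + (1/10)(0.0830+0.0410) + (1/10)(0.1320+0.0830) + (1/10)(0.1990+0.1320) + (1/10)(0.3100+0.1990) + (1/10)(0.4700+0.3100) + (1/10)(0.7000+0.4700) + (1/10)(1.0000+0.7000)
  = 0.0012 + 0.0036 + 0.0065 + 0.0124 + 0.0215 + 0.0331 + 0.0509 + 0.0780 + 0.1170 + 0.1700 = 0.4942
G = 1 − 0.4942 = 0.5058

0.506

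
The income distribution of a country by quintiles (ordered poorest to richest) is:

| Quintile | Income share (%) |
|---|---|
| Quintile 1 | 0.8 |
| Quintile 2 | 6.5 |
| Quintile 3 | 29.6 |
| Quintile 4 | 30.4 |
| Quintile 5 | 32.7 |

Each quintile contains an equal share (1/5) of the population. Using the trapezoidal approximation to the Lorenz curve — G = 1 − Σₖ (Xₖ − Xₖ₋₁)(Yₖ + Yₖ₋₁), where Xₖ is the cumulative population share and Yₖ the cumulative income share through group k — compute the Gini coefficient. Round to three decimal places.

0.351

Cumulative income shares Yₖ: 0.0080, 0.0730, 0.3690, 0.6730, 1.0000
Σ (Xₖ−Xₖ₋₁)(Yₖ+Yₖ₋₁) = (1/5)(0.0080+0.0000) + (1/5)(0.0730+0.0080) + (1/5)(0.3690+0.0730) + (1/5)(0.6730+0.3690) + (1/5)(1.0000+0.6730)
  = 0.0016 + 0.0162 + 0.0884 + 0.2084 + 0.3346 = 0.6492
G = 1 − 0.6492 = 0.3508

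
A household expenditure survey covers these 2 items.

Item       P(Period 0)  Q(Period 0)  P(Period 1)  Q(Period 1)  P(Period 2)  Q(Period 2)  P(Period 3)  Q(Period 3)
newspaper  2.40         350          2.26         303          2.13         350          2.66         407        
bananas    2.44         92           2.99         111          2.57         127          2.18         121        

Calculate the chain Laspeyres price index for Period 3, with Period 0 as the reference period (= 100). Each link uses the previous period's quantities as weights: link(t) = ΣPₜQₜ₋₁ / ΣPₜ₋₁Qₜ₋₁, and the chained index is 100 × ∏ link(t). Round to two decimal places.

103.31

Link Period 0→Period 1:
ΣP(Period 1)Q(Period 0) = 2.26×350 + 2.99×92 = 791 + 275.08 = 1066.08
ΣP(Period 0)Q(Period 0) = 2.40×350 + 2.44×92 = 840 + 224.48 = 1064.48
link = 1066.08/1064.48 = 1.001503
Link Period 1→Period 2:
ΣP(Period 2)Q(Period 1) = 2.13×303 + 2.57×111 = 645.39 + 285.27 = 930.66
ΣP(Period 1)Q(Period 1) = 2.26×303 + 2.99×111 = 684.78 + 331.89 = 1016.67
link = 930.66/1016.67 = 0.915400
Link Period 2→Period 3:
ΣP(Period 3)Q(Period 2) = 2.66×350 + 2.18×127 = 931 + 276.86 = 1207.86
ΣP(Period 2)Q(Period 2) = 2.13×350 + 2.57×127 = 745.5 + 326.39 = 1071.89
link = 1207.86/1071.89 = 1.126851
Chained index = 100 × 1.001503 × 0.915400 × 1.126851 = 103.3070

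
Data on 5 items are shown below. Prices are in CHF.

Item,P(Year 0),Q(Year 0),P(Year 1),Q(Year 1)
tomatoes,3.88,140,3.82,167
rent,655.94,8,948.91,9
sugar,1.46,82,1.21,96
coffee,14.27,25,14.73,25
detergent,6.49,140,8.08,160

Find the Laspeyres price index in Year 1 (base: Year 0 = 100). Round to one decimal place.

Laspeyres price index uses base-period quantities as weights.
ΣP(Year 1)·Q(Year 0) = 3.82×140 + 948.91×8 + 1.21×82 + 14.73×25 + 8.08×140 = 534.8 + 7591.28 + 99.22 + 368.25 + 1131.2 = 9724.75
ΣP(Year 0)·Q(Year 0) = 3.88×140 + 655.94×8 + 1.46×82 + 14.27×25 + 6.49×140 = 543.2 + 5247.52 + 119.72 + 356.75 + 908.6 = 7175.79
Index = 9724.75 / 7175.79 × 100 = 135.5217

135.5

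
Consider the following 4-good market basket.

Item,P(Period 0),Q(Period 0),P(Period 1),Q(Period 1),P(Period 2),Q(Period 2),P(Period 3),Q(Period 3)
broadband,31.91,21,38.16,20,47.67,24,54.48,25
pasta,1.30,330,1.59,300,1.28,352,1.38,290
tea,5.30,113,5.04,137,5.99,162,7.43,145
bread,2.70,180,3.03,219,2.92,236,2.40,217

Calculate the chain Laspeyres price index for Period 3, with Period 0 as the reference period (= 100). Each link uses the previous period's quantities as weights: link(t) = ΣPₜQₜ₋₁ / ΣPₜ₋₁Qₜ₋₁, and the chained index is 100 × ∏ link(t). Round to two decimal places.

131.97

Link Period 0→Period 1:
ΣP(Period 1)Q(Period 0) = 38.16×21 + 1.59×330 + 5.04×113 + 3.03×180 = 801.36 + 524.7 + 569.52 + 545.4 = 2440.98
ΣP(Period 0)Q(Period 0) = 31.91×21 + 1.30×330 + 5.30×113 + 2.70×180 = 670.11 + 429 + 598.9 + 486 = 2184.01
link = 2440.98/2184.01 = 1.117660
Link Period 1→Period 2:
ΣP(Period 2)Q(Period 1) = 47.67×20 + 1.28×300 + 5.99×137 + 2.92×219 = 953.4 + 384 + 820.63 + 639.48 = 2797.51
ΣP(Period 1)Q(Period 1) = 38.16×20 + 1.59×300 + 5.04×137 + 3.03×219 = 763.2 + 477 + 690.48 + 663.57 = 2594.25
link = 2797.51/2594.25 = 1.078350
Link Period 2→Period 3:
ΣP(Period 3)Q(Period 2) = 54.48×24 + 1.38×352 + 7.43×162 + 2.40×236 = 1307.52 + 485.76 + 1203.66 + 566.4 = 3563.34
ΣP(Period 2)Q(Period 2) = 47.67×24 + 1.28×352 + 5.99×162 + 2.92×236 = 1144.08 + 450.56 + 970.38 + 689.12 = 3254.14
link = 3563.34/3254.14 = 1.095017
Chained index = 100 × 1.117660 × 1.078350 × 1.095017 = 131.9746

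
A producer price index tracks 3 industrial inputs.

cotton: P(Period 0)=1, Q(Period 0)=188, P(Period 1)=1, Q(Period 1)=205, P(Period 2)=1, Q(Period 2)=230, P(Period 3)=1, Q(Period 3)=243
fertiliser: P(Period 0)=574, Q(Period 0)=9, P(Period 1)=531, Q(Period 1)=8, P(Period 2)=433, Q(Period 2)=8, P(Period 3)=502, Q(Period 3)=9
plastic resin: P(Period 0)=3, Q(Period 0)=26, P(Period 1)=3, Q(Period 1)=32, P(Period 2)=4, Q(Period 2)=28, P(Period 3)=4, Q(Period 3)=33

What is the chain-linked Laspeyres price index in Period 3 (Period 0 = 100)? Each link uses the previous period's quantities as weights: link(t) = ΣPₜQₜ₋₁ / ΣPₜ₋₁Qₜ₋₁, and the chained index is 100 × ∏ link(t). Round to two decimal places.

Link Period 0→Period 1:
ΣP(Period 1)Q(Period 0) = 1×188 + 531×9 + 3×26 = 188 + 4779 + 78 = 5045
ΣP(Period 0)Q(Period 0) = 1×188 + 574×9 + 3×26 = 188 + 5166 + 78 = 5432
link = 5045/5432 = 0.928756
Link Period 1→Period 2:
ΣP(Period 2)Q(Period 1) = 1×205 + 433×8 + 4×32 = 205 + 3464 + 128 = 3797
ΣP(Period 1)Q(Period 1) = 1×205 + 531×8 + 3×32 = 205 + 4248 + 96 = 4549
link = 3797/4549 = 0.834689
Link Period 2→Period 3:
ΣP(Period 3)Q(Period 2) = 1×230 + 502×8 + 4×28 = 230 + 4016 + 112 = 4358
ΣP(Period 2)Q(Period 2) = 1×230 + 433×8 + 4×28 = 230 + 3464 + 112 = 3806
link = 4358/3806 = 1.145034
Chained index = 100 × 0.928756 × 0.834689 × 1.145034 = 88.7656

88.77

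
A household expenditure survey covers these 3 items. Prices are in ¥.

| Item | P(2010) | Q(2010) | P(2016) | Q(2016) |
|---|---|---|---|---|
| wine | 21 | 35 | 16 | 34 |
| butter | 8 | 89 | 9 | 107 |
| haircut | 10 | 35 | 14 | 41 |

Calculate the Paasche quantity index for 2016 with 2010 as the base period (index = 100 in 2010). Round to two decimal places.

Paasche quantity index uses current-period prices as weights.
ΣP(2016)·Q(2016) = 16×34 + 9×107 + 14×41 = 544 + 963 + 574 = 2081
ΣP(2016)·Q(2010) = 16×35 + 9×89 + 14×35 = 560 + 801 + 490 = 1851
Index = 2081 / 1851 × 100 = 112.4257

112.43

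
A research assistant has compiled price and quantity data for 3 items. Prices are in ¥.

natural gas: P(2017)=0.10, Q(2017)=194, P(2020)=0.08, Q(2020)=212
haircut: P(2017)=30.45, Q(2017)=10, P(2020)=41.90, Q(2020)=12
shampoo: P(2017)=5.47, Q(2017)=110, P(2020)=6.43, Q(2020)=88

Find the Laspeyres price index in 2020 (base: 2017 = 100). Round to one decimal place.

Laspeyres price index uses base-period quantities as weights.
ΣP(2020)·Q(2017) = 0.08×194 + 41.90×10 + 6.43×110 = 15.52 + 419 + 707.3 = 1141.82
ΣP(2017)·Q(2017) = 0.10×194 + 30.45×10 + 5.47×110 = 19.4 + 304.5 + 601.7 = 925.6
Index = 1141.82 / 925.6 × 100 = 123.3600

123.4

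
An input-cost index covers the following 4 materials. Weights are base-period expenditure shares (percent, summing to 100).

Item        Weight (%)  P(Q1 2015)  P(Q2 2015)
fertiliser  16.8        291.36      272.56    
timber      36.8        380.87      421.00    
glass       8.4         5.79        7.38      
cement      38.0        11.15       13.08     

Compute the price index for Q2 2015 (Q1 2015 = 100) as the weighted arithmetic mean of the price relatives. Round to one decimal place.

fertiliser: 16.8 × (272.56/291.36) = 16.8 × 0.935475 = 15.7160
timber: 36.8 × (421.00/380.87) = 36.8 × 1.105364 = 40.6774
glass: 8.4 × (7.38/5.79) = 8.4 × 1.274611 = 10.7067
cement: 38.0 × (13.08/11.15) = 38.0 × 1.173094 = 44.5776
Index = Σ wᵢ·(p₁ᵢ/p₀ᵢ) = 15.7160 + 40.6774 + 10.7067 + 44.5776 = 111.6777

111.7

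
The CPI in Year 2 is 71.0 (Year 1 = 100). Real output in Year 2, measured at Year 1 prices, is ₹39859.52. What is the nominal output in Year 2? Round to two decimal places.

Nominal = Real × (Index/100) = 39859.52 × (71.0/100)
        = 39859.52 × 0.710 = 28300.2592

28300.26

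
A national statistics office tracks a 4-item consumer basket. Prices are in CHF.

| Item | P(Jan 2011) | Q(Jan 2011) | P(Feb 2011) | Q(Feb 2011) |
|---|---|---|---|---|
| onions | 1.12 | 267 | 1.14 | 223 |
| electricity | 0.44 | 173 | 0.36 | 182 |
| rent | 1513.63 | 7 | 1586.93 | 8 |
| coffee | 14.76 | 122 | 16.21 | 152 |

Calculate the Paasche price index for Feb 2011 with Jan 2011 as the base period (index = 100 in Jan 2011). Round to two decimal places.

Paasche price index uses current-period quantities as weights.
ΣP(Feb 2011)·Q(Feb 2011) = 1.14×223 + 0.36×182 + 1586.93×8 + 16.21×152 = 254.22 + 65.52 + 12695.44 + 2463.92 = 15479.1
ΣP(Jan 2011)·Q(Feb 2011) = 1.12×223 + 0.44×182 + 1513.63×8 + 14.76×152 = 249.76 + 80.08 + 12109.04 + 2243.52 = 14682.4
Index = 15479.1 / 14682.4 × 100 = 105.4262

105.43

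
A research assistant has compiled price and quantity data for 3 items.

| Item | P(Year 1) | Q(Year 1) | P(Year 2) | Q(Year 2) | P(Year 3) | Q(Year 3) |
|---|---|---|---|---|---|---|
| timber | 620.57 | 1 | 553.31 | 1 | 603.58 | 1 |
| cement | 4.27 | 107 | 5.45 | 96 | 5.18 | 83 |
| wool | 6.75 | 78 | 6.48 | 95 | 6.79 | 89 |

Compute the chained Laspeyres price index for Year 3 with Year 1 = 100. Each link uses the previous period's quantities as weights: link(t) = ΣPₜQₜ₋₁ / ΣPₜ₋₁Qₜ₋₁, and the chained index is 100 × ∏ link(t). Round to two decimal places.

Link Year 1→Year 2:
ΣP(Year 2)Q(Year 1) = 553.31×1 + 5.45×107 + 6.48×78 = 553.31 + 583.15 + 505.44 = 1641.9
ΣP(Year 1)Q(Year 1) = 620.57×1 + 4.27×107 + 6.75×78 = 620.57 + 456.89 + 526.5 = 1603.96
link = 1641.9/1603.96 = 1.023654
Link Year 2→Year 3:
ΣP(Year 3)Q(Year 2) = 603.58×1 + 5.18×96 + 6.79×95 = 603.58 + 497.28 + 645.05 = 1745.91
ΣP(Year 2)Q(Year 2) = 553.31×1 + 5.45×96 + 6.48×95 = 553.31 + 523.2 + 615.6 = 1692.11
link = 1745.91/1692.11 = 1.031795
Chained index = 100 × 1.023654 × 1.031795 = 105.6201

105.62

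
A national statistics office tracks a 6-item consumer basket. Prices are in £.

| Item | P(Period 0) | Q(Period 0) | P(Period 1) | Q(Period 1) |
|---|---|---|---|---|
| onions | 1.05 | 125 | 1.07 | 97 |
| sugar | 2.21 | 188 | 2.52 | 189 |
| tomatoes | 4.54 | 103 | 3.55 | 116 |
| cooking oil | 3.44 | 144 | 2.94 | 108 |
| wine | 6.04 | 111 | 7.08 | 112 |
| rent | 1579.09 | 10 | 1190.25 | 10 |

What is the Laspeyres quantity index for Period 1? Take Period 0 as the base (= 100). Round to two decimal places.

99.52

Laspeyres quantity index uses base-period prices as weights.
ΣP(Period 0)·Q(Period 1) = 1.05×97 + 2.21×189 + 4.54×116 + 3.44×108 + 6.04×112 + 1579.09×10 = 101.85 + 417.69 + 526.64 + 371.52 + 676.48 + 15790.9 = 17885.08
ΣP(Period 0)·Q(Period 0) = 1.05×125 + 2.21×188 + 4.54×103 + 3.44×144 + 6.04×111 + 1579.09×10 = 131.25 + 415.48 + 467.62 + 495.36 + 670.44 + 15790.9 = 17971.05
Index = 17885.08 / 17971.05 × 100 = 99.5216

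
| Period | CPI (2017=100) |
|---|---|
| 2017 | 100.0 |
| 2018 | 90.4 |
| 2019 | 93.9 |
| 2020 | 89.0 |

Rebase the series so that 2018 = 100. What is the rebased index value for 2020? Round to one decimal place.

98.5

Rebased(2020) = 89.0 / 90.4 × 100 = 98.4513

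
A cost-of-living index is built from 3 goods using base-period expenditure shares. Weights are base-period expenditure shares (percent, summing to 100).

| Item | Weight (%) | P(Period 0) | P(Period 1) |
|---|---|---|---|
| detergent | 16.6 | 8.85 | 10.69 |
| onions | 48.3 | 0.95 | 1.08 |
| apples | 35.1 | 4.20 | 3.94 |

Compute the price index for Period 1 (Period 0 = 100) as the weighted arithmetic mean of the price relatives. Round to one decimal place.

detergent: 16.6 × (10.69/8.85) = 16.6 × 1.207910 = 20.0513
onions: 48.3 × (1.08/0.95) = 48.3 × 1.136842 = 54.9095
apples: 35.1 × (3.94/4.20) = 35.1 × 0.938095 = 32.9271
Index = Σ wᵢ·(p₁ᵢ/p₀ᵢ) = 20.0513 + 54.9095 + 32.9271 = 107.8879

107.9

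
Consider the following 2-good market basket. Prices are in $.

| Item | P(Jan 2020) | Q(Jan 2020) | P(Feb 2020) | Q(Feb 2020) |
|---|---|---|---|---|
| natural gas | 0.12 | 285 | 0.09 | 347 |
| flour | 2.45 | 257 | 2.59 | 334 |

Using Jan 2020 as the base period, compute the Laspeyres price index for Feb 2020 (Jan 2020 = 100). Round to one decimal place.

Laspeyres price index uses base-period quantities as weights.
ΣP(Feb 2020)·Q(Jan 2020) = 0.09×285 + 2.59×257 = 25.65 + 665.63 = 691.28
ΣP(Jan 2020)·Q(Jan 2020) = 0.12×285 + 2.45×257 = 34.2 + 629.65 = 663.85
Index = 691.28 / 663.85 × 100 = 104.1320

104.1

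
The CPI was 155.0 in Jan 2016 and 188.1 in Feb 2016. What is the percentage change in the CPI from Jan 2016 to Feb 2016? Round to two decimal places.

Change = (188.1 − 155.0) / 155.0 × 100
       = 33.1 / 155.0 × 100 = 21.3548%

21.35%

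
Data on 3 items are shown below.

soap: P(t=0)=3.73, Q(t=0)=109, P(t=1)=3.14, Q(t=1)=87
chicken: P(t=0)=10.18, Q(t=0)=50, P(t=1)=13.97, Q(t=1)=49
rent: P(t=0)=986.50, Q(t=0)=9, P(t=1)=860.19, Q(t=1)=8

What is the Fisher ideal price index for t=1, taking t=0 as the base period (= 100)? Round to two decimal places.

Laspeyres component (base-period weights):
ΣP(t=1)Q(t=0) = 3.14×109 + 13.97×50 + 860.19×9 = 342.26 + 698.5 + 7741.71 = 8782.47
ΣP(t=0)Q(t=0) = 3.73×109 + 10.18×50 + 986.50×9 = 406.57 + 509 + 8878.5 = 9794.07
L = 8782.47 / 9794.07 × 100 = 89.6713
Paasche component (current-period weights):
ΣP(t=1)Q(t=1) = 3.14×87 + 13.97×49 + 860.19×8 = 273.18 + 684.53 + 6881.52 = 7839.23
ΣP(t=0)Q(t=1) = 3.73×87 + 10.18×49 + 986.50×8 = 324.51 + 498.82 + 7892 = 8715.33
P = 7839.23 / 8715.33 × 100 = 89.9476
Fisher = √(L × P) = √(89.6713 × 89.9476) = 89.8093

89.81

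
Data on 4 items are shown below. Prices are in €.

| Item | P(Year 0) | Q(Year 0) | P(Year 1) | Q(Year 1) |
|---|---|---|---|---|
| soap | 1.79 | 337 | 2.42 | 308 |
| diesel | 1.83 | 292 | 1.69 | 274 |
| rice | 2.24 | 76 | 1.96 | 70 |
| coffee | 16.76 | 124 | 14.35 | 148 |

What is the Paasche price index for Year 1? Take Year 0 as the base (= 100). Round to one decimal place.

Paasche price index uses current-period quantities as weights.
ΣP(Year 1)·Q(Year 1) = 2.42×308 + 1.69×274 + 1.96×70 + 14.35×148 = 745.36 + 463.06 + 137.2 + 2123.8 = 3469.42
ΣP(Year 0)·Q(Year 1) = 1.79×308 + 1.83×274 + 2.24×70 + 16.76×148 = 551.32 + 501.42 + 156.8 + 2480.48 = 3690.02
Index = 3469.42 / 3690.02 × 100 = 94.0217

94.0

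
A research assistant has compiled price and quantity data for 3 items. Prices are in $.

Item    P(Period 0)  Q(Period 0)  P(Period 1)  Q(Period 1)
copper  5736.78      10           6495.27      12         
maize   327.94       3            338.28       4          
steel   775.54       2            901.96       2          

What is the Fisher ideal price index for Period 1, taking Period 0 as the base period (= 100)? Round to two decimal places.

113.12

Laspeyres component (base-period weights):
ΣP(Period 1)Q(Period 0) = 6495.27×10 + 338.28×3 + 901.96×2 = 64952.7 + 1014.84 + 1803.92 = 67771.46
ΣP(Period 0)Q(Period 0) = 5736.78×10 + 327.94×3 + 775.54×2 = 57367.8 + 983.82 + 1551.08 = 59902.7
L = 67771.46 / 59902.7 × 100 = 113.1359
Paasche component (current-period weights):
ΣP(Period 1)Q(Period 1) = 6495.27×12 + 338.28×4 + 901.96×2 = 77943.24 + 1353.12 + 1803.92 = 81100.28
ΣP(Period 0)Q(Period 1) = 5736.78×12 + 327.94×4 + 775.54×2 = 68841.36 + 1311.76 + 1551.08 = 71704.2
P = 81100.28 / 71704.2 × 100 = 113.1039
Fisher = √(L × P) = √(113.1359 × 113.1039) = 113.1199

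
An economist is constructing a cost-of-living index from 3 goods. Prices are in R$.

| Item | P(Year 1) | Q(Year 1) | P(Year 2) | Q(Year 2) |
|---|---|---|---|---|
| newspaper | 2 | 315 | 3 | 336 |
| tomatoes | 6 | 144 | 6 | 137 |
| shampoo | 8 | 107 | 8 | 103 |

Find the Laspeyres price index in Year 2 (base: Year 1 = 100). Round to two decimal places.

Laspeyres price index uses base-period quantities as weights.
ΣP(Year 2)·Q(Year 1) = 3×315 + 6×144 + 8×107 = 945 + 864 + 856 = 2665
ΣP(Year 1)·Q(Year 1) = 2×315 + 6×144 + 8×107 = 630 + 864 + 856 = 2350
Index = 2665 / 2350 × 100 = 113.4043

113.40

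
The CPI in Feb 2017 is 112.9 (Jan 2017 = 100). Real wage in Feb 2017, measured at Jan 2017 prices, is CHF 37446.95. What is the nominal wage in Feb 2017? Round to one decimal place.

Nominal = Real × (Index/100) = 37446.95 × (112.9/100)
        = 37446.95 × 1.129 = 42277.6065

42277.6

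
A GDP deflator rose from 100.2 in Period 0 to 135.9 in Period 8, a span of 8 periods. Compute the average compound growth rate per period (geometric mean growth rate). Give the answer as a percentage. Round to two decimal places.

3.88%

Growth factor = (135.9/100.2)^(1/8) = (1.356287)^(1/8) = 1.038829
Growth rate = 1.038829 − 1 = 0.038829 = 3.8829%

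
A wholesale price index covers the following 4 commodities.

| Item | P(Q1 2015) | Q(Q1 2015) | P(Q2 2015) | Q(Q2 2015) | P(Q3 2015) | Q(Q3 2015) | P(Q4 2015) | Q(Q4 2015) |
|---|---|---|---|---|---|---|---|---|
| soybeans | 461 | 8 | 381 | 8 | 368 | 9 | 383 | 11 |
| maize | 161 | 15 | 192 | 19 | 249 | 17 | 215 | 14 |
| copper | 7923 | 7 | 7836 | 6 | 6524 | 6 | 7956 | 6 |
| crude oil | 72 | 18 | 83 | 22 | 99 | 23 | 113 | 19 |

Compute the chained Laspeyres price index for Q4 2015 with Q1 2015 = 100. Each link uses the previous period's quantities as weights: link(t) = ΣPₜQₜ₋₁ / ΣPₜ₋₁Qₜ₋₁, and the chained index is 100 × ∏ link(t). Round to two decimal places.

Link Q1 2015→Q2 2015:
ΣP(Q2 2015)Q(Q1 2015) = 381×8 + 192×15 + 7836×7 + 83×18 = 3048 + 2880 + 54852 + 1494 = 62274
ΣP(Q1 2015)Q(Q1 2015) = 461×8 + 161×15 + 7923×7 + 72×18 = 3688 + 2415 + 55461 + 1296 = 62860
link = 62274/62860 = 0.990678
Link Q2 2015→Q3 2015:
ΣP(Q3 2015)Q(Q2 2015) = 368×8 + 249×19 + 6524×6 + 99×22 = 2944 + 4731 + 39144 + 2178 = 48997
ΣP(Q2 2015)Q(Q2 2015) = 381×8 + 192×19 + 7836×6 + 83×22 = 3048 + 3648 + 47016 + 1826 = 55538
link = 48997/55538 = 0.882225
Link Q3 2015→Q4 2015:
ΣP(Q4 2015)Q(Q3 2015) = 383×9 + 215×17 + 7956×6 + 113×23 = 3447 + 3655 + 47736 + 2599 = 57437
ΣP(Q3 2015)Q(Q3 2015) = 368×9 + 249×17 + 6524×6 + 99×23 = 3312 + 4233 + 39144 + 2277 = 48966
link = 57437/48966 = 1.172998
Chained index = 100 × 0.990678 × 0.882225 × 1.172998 = 102.5200

102.52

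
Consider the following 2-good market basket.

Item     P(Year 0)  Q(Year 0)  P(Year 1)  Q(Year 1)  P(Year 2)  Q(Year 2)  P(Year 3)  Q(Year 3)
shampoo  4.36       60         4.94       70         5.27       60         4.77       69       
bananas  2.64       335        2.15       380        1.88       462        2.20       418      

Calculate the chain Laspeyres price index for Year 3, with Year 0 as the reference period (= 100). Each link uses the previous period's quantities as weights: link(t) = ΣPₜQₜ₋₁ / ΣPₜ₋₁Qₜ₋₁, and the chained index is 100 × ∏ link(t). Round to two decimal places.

90.87

Link Year 0→Year 1:
ΣP(Year 1)Q(Year 0) = 4.94×60 + 2.15×335 = 296.4 + 720.25 = 1016.65
ΣP(Year 0)Q(Year 0) = 4.36×60 + 2.64×335 = 261.6 + 884.4 = 1146
link = 1016.65/1146 = 0.887129
Link Year 1→Year 2:
ΣP(Year 2)Q(Year 1) = 5.27×70 + 1.88×380 = 368.9 + 714.4 = 1083.3
ΣP(Year 1)Q(Year 1) = 4.94×70 + 2.15×380 = 345.8 + 817 = 1162.8
link = 1083.3/1162.8 = 0.931631
Link Year 2→Year 3:
ΣP(Year 3)Q(Year 2) = 4.77×60 + 2.20×462 = 286.2 + 1016.4 = 1302.6
ΣP(Year 2)Q(Year 2) = 5.27×60 + 1.88×462 = 316.2 + 868.56 = 1184.76
link = 1302.6/1184.76 = 1.099463
Chained index = 100 × 0.887129 × 0.931631 × 1.099463 = 90.8681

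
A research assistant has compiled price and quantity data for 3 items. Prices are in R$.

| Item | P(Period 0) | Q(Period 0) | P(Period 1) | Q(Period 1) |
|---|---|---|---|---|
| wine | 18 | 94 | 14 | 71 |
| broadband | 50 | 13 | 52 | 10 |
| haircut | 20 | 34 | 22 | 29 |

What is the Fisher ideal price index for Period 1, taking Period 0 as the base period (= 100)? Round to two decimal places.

90.97

Laspeyres component (base-period weights):
ΣP(Period 1)Q(Period 0) = 14×94 + 52×13 + 22×34 = 1316 + 676 + 748 = 2740
ΣP(Period 0)Q(Period 0) = 18×94 + 50×13 + 20×34 = 1692 + 650 + 680 = 3022
L = 2740 / 3022 × 100 = 90.6684
Paasche component (current-period weights):
ΣP(Period 1)Q(Period 1) = 14×71 + 52×10 + 22×29 = 994 + 520 + 638 = 2152
ΣP(Period 0)Q(Period 1) = 18×71 + 50×10 + 20×29 = 1278 + 500 + 580 = 2358
P = 2152 / 2358 × 100 = 91.2638
Fisher = √(L × P) = √(90.6684 × 91.2638) = 90.9656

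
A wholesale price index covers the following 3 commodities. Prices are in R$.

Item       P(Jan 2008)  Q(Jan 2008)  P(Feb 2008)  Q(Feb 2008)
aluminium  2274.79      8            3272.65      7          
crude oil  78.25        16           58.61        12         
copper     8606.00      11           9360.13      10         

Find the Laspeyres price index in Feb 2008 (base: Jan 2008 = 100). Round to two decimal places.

113.99

Laspeyres price index uses base-period quantities as weights.
ΣP(Feb 2008)·Q(Jan 2008) = 3272.65×8 + 58.61×16 + 9360.13×11 = 26181.2 + 937.76 + 102961.43 = 130080.39
ΣP(Jan 2008)·Q(Jan 2008) = 2274.79×8 + 78.25×16 + 8606.00×11 = 18198.32 + 1252 + 94666 = 114116.32
Index = 130080.39 / 114116.32 × 100 = 113.9893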